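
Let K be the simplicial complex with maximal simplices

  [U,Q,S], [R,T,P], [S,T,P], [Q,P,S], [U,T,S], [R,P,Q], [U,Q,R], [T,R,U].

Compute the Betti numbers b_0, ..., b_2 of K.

We work with the vertex ordering P < Q < R < S < T < U. The simplices of K, each written with vertices in increasing order, are:

  0-simplices (6): P, Q, R, S, T, U
  1-simplices (12): PQ, PR, PS, PT, QR, QS, QU, RT, RU, ST, SU, TU
  2-simplices (8): PQR, PQS, PRT, PST, QRU, QSU, RTU, STU

giving chain groups C_0 ≅ Z^6, C_1 ≅ Z^12, C_2 ≅ Z^8.

The boundary map ∂_1: C_1 → C_0 sends each edge [p,q] (with p < q) to q − p. For instance
  ∂PS = S − P.
As a 6×12 matrix over Z this has rank 5, with invariant factors (1,1,1,1,1).

∂_2: C_2 → C_1 acts by ∂[p,q,r] = [q,r] − [p,r] + [p,q]. For instance
  ∂QSU = SU − QU + QS,
  ∂PQR = QR − PR + PQ.
This gives a 12×8 integer matrix of rank 7; reducing to Smith normal form yields diagonal entries (1,1,1,1,1,1,1).

From H_k ≅ ker(∂_k) / im(∂_{k+1}) we obtain:

  H_0: rank C_0 − rank ∂_1 = 6 − 5 = 1, and the invariant factors of ∂_1 are all 1, so H_0 = Z.
  H_1: rank ker ∂_1 − rank ∂_2 = (12 − 5) − 7 = 0, and the invariant factors of ∂_2 are all 1, so H_1 = 0.
  H_2: rank ker ∂_2 − rank ∂_3 = (8 − 7) − 0 = 1, and there is no ∂_3, so H_2 = Z.

As a check, the Euler characteristic is 6 − 12 + 8 = 2, which agrees with 1 − 0 + 1 = 2.

Hence the Betti numbers are b_0 = 1, b_1 = 0, b_2 = 1.

b_0 = 1, b_1 = 0, b_2 = 1.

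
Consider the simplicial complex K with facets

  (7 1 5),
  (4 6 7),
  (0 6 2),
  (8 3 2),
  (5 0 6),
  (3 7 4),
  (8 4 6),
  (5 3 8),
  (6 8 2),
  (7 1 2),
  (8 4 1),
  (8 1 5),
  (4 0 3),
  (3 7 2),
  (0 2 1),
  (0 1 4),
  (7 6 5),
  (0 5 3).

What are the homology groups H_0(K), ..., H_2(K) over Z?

H_0 ≅ Z,  H_1 ≅ Z^2,  H_2 ≅ Z.

Order the vertices as 0 < 1 < 2 < 3 < 4 < 5 < 6 < 7 < 8. Listing each simplex with vertices in this order, K has dimension 2 with simplices:

  0-simplices (9): [0], [1], [2], [3], [4], [5], [6], [7], [8]
  1-simplices (27): (27 of them)
  2-simplices (18): [0,1,2], [0,1,4], [0,2,6], [0,3,4], [0,3,5], [0,5,6], [1,2,7], [1,4,8], [1,5,7], [1,5,8], [2,3,7], [2,3,8], [2,6,8], [3,4,7], [3,5,8], [4,6,7], [4,6,8], [5,6,7]

Hence C_0 ≅ Z^9, C_1 ≅ Z^27, C_2 ≅ Z^18.

Boundary ∂_1: C_1 → C_0 is given by ∂[p,q] = [q] − [p].
This gives a 9×27 integer matrix of rank 8; reducing to Smith normal form yields diagonal entries (1,1,1,1,1,1,1,1).

The boundary map ∂_2: C_2 → C_1 maps a triangle to the signed sum of its edges. For instance
  ∂[2,6,8] = [6,8] − [2,8] + [2,6],
  ∂[5,6,7] = [6,7] − [5,7] + [5,6].
This gives a 27×18 integer matrix of rank 17; reducing to Smith normal form yields diagonal entries (1,1,1,1,1,1,1,1,1,1,1,1,1,1,1,1,1).

Computing H_k = (kernel of ∂_k) / (image of ∂_{k+1}):

  H_0: rank C_0 − rank ∂_1 = 9 − 8 = 1, and the invariant factors of ∂_1 are all 1, so H_0 ≅ Z.
  H_1: rank ker ∂_1 − rank ∂_2 = (27 − 8) − 17 = 2, and the invariant factors of ∂_2 are all 1, so H_1 ≅ Z^2.
  H_2: rank ker ∂_2 − rank ∂_3 = (18 − 17) − 0 = 1, and there is no ∂_3, so H_2 ≅ Z.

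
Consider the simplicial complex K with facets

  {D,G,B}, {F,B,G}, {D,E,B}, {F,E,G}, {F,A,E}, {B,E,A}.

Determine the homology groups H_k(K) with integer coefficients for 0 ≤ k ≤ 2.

Order the vertices as A < B < D < E < F < G. Listing each simplex with vertices in this order, K has dimension 2 with simplices:

  0-simplices (6): A, B, D, E, F, G
  1-simplices (12): AB, AE, AF, BD, BE, BF, BG, DE, DG, EF, EG, FG
  2-simplices (6): ABE, AEF, BDE, BDG, BFG, EFG

so the chain groups are C_0 ≅ Z^6, C_1 ≅ Z^12, C_2 ≅ Z^6.

∂_1: C_1 → C_0 is given by ∂[p,q] = [q] − [p]. For instance
  ∂BG = G − B.
As a 6×12 matrix over Z this has rank 5, with invariant factors (1,1,1,1,1).

The boundary map ∂_2: C_2 → C_1 sends each 2-simplex [p,q,r] to [q,r] − [p,r] + [p,q]. For instance
  ∂BDE = DE − BE + BD,
  ∂BDG = DG − BG + BD.
The 12×6 boundary matrix has rank 6 and Smith normal form diag(1,1,1,1,1,1).

Reading off H_k = ker ∂_k / im ∂_{k+1}:

  H_0: rank C_0 − rank ∂_1 = 6 − 5 = 1, and the invariant factors of ∂_1 are all 1, so H_0 = Z.
  H_1: rank ker ∂_1 − rank ∂_2 = (12 − 5) − 6 = 1, and the invariant factors of ∂_2 are all 1, so H_1 = Z.
  H_2: rank ker ∂_2 − rank ∂_3 = (6 − 6) − 0 = 0, and there is no ∂_3, so H_2 = 0.

(K is a triangulation of the cylinder S^1 x I.)

H_0 ≅ Z,  H_1 ≅ Z,  H_2 = 0.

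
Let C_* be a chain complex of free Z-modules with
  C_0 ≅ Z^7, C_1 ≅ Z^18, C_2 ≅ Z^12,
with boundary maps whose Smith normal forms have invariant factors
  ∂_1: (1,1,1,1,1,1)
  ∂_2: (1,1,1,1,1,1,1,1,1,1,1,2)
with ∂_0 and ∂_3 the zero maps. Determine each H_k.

H_0 ≅ Z,  H_1 ≅ Z/2,  H_2 = 0.

H_0: b_0 = 7 − 0 − 6 = 1; torsion from ∂_1 factors > 1: none. So H_0 ≅ Z.
H_1: b_1 = 18 − 6 − 12 = 0; torsion from ∂_2 factors > 1: [2]. So H_1 ≅ Z/2.
H_2: b_2 = 12 − 12 − 0 = 0; torsion from ∂_3 factors > 1: none. So H_2 ≅ 0.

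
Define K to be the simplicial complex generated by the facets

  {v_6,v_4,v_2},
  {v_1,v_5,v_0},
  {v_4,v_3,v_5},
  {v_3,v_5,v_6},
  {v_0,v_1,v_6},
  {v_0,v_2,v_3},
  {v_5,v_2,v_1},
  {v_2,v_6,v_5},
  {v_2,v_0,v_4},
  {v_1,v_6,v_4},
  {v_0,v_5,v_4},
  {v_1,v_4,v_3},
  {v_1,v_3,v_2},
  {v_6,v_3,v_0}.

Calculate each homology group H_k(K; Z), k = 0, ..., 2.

We work with the vertex ordering v_0 < v_1 < v_2 < v_3 < v_4 < v_5 < v_6. The simplices of K, each written with vertices in increasing order, are:

  0-simplices (7): [v_0], [v_1], [v_2], [v_3], [v_4], [v_5], [v_6]
  1-simplices (21): (21 of them)
  2-simplices (14): (14 of them)

Hence C_0 ≅ Z^7, C_1 ≅ Z^21, C_2 ≅ Z^14.

Boundary ∂_1: C_1 → C_0 is given by ∂[p,q] = [q] − [p].
The resulting 7×21 matrix has rank 6, and its Smith normal form has invariant factors (1,1,1,1,1,1).

∂_2: C_2 → C_1 sends each 2-simplex [p,q,r] to [q,r] − [p,r] + [p,q]. For instance
  ∂[v_2,v_4,v_6] = [v_4,v_6] − [v_2,v_6] + [v_2,v_4],
  ∂[v_1,v_2,v_3] = [v_2,v_3] − [v_1,v_3] + [v_1,v_2].
As a 21×14 matrix over Z this has rank 13, with invariant factors (1,1,1,1,1,1,1,1,1,1,1,1,1).

Computing H_k = (kernel of ∂_k) / (image of ∂_{k+1}):

  H_0: rank C_0 − rank ∂_1 = 7 − 6 = 1, and the invariant factors of ∂_1 are all 1, so H_0 ≅ Z.
  H_1: rank ker ∂_1 − rank ∂_2 = (21 − 6) − 13 = 2, and the invariant factors of ∂_2 are all 1, so H_1 ≅ Z^2.
  H_2: rank ker ∂_2 − rank ∂_3 = (14 − 13) − 0 = 1, and there is no ∂_3, so H_2 ≅ Z.

(K is a triangulation of the torus T^2.)

H_0 = Z,  H_1 = Z^2,  H_2 = Z.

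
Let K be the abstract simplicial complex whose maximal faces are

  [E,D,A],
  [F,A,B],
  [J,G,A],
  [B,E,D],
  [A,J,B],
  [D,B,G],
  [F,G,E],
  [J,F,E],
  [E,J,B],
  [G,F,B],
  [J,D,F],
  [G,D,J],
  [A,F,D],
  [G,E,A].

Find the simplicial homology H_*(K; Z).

Fix the vertex order A < B < D < E < F < G < J and write every simplex with vertices in increasing order. Then dim K = 2 and the simplices of K are:

  0-simplices (7): A, B, D, E, F, G, J
  1-simplices (21): AB, AD, AE, AF, AG, AJ, BD, BE, BF, BG, BJ, DE, DF, DG, DJ, EF, EG, EJ, FG, FJ, GJ
  2-simplices (14): ABF, ABJ, ADE, ADF, AEG, AGJ, BDE, BDG, BEJ, BFG, DFJ, DGJ, EFG, EFJ

Hence C_0 ≅ Z^7, C_1 ≅ Z^21, C_2 ≅ Z^14.

∂_1: C_1 → C_0 maps an edge to its endpoints' difference, ∂[p,q] = q − p. For instance
  ∂EJ = J − E.
As a 7×21 matrix over Z this has rank 6, with invariant factors (1,1,1,1,1,1).

The boundary map ∂_2: C_2 → C_1 acts by ∂[p,q,r] = [q,r] − [p,r] + [p,q]. For instance
  ∂AGJ = GJ − AJ + AG,
  ∂BDE = DE − BE + BD.
As a 21×14 matrix over Z this has rank 13, with invariant factors (1,1,1,1,1,1,1,1,1,1,1,1,1).

From H_k ≅ ker(∂_k) / im(∂_{k+1}) we obtain:

  H_0: rank C_0 − rank ∂_1 = 7 − 6 = 1, and the invariant factors of ∂_1 are all 1, so H_0 ≅ Z.
  H_1: rank ker ∂_1 − rank ∂_2 = (21 − 6) − 13 = 2, and the invariant factors of ∂_2 are all 1, so H_1 ≅ Z^2.
  H_2: rank ker ∂_2 − rank ∂_3 = (14 − 13) − 0 = 1, and there is no ∂_3, so H_2 ≅ Z.

(K is a triangulation of the torus T^2.)

H_0 ≅ Z,  H_1 ≅ Z^2,  H_2 ≅ Z.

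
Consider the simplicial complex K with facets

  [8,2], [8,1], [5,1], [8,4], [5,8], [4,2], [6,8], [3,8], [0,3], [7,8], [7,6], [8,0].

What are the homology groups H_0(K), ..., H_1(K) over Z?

Fix the vertex order 0 < 1 < 2 < 3 < 4 < 5 < 6 < 7 < 8 and write every simplex with vertices in increasing order. Then dim K = 1 and the simplices of K are:

  0-simplices (9): [0], [1], [2], [3], [4], [5], [6], [7], [8]
  1-simplices (12): [0,3], [0,8], [1,5], [1,8], [2,4], [2,8], [3,8], [4,8], [5,8], [6,7], [6,8], [7,8]

giving chain groups C_0 ≅ Z^9, C_1 ≅ Z^12.

The boundary map ∂_1: C_1 → C_0 is given by ∂[p,q] = [q] − [p]. For instance
  ∂[2,8] = [8] − [2].
The resulting 9×12 matrix has rank 8, and its Smith normal form has invariant factors (1,1,1,1,1,1,1,1).

From H_k ≅ ker(∂_k) / im(∂_{k+1}) we obtain:

  H_0: rank C_0 − rank ∂_1 = 9 − 8 = 1, and the invariant factors of ∂_1 are all 1, so H_0 = Z.
  H_1: rank ker ∂_1 − rank ∂_2 = (12 − 8) − 0 = 4, and there is no ∂_2, so H_1 = Z^4.

H_0 ≅ Z,  H_1 ≅ Z^4.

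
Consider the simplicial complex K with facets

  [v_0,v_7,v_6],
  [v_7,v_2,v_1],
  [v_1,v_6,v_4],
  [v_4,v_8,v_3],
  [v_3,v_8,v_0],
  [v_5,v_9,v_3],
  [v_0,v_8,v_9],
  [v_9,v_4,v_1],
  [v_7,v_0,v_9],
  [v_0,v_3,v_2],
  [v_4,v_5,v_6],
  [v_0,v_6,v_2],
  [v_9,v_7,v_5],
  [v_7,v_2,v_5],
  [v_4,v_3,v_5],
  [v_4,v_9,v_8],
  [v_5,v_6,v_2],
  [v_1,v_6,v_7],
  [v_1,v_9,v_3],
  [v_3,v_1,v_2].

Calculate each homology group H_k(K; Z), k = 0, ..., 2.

Fix the vertex order v_0 < v_1 < v_2 < v_3 < v_4 < v_5 < v_6 < v_7 < v_8 < v_9 and write every simplex with vertices in increasing order. Then dim K = 2 and the simplices of K are:

  0-simplices (10): [v_0], [v_1], [v_2], [v_3], [v_4], [v_5], [v_6], [v_7], [v_8], [v_9]
  1-simplices (30): (30 of them)
  2-simplices (20): (20 of them)

giving chain groups C_0 ≅ Z^10, C_1 ≅ Z^30, C_2 ≅ Z^20.

The boundary map ∂_1: C_1 → C_0 sends each edge [p,q] (with p < q) to q − p. For instance
  ∂[v_4,v_9] = [v_9] − [v_4].
As a 10×30 matrix over Z this has rank 9, with invariant factors (1,1,1,1,1,1,1,1,1).

The boundary map ∂_2: C_2 → C_1 acts by ∂[p,q,r] = [q,r] − [p,r] + [p,q]. For instance
  ∂[v_0,v_7,v_9] = [v_7,v_9] − [v_0,v_9] + [v_0,v_7],
  ∂[v_0,v_3,v_8] = [v_3,v_8] − [v_0,v_8] + [v_0,v_3].
This gives a 30×20 integer matrix of rank 20; reducing to Smith normal form yields diagonal entries (1,1,1,1,1,1,1,1,1,1,1,1,1,1,1,1,1,1,1,2).

Now H_k = ker ∂_k / im ∂_{k+1}, so:

  H_0: rank C_0 − rank ∂_1 = 10 − 9 = 1, and the invariant factors of ∂_1 are all 1, so H_0 = Z.
  H_1: rank ker ∂_1 − rank ∂_2 = (30 − 9) − 20 = 1, and ∂_2 has invariant factor 2 > 1, so H_1 = Z ⊕ Z/2Z.
  H_2: rank ker ∂_2 − rank ∂_3 = (20 − 20) − 0 = 0, and there is no ∂_3, so H_2 = 0.

(K is a triangulation of the Klein bottle.)

H_0 ≅ Z,  H_1 ≅ Z ⊕ Z/2Z,  H_2 = 0.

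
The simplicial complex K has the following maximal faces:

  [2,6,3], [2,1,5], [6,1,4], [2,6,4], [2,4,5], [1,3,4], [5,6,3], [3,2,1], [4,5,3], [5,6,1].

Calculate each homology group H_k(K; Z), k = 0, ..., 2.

K has 6 vertices, 15 edges, 10 triangles.
rank ∂_0 = 0, rank ∂_1 = 5 ⇒ b_0 = 6 − 0 − 5 = 1; all invariant factors of ∂_1 are 1 so no torsion. So H_0 ≅ Z.
rank ∂_1 = 5, rank ∂_2 = 10 ⇒ b_1 = 15 − 5 − 10 = 0; ∂_2 has invariant factor(s) [2] giving torsion. So H_1 ≅ Z/2.
rank ∂_2 = 10, rank ∂_3 = 0 ⇒ b_2 = 10 − 10 − 0 = 0. So H_2 ≅ 0.

H_0 = Z,  H_1 = Z/2,  H_2 = 0.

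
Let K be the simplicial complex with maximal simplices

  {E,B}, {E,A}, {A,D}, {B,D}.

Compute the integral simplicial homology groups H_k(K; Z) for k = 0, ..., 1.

Take the total order A < B < D < E on the vertex set. Then K (dimension 1) consists of the simplices:

  0-simplices (4): A, B, D, E
  1-simplices (4): AD, AE, BD, BE

giving chain groups C_0 ≅ Z^4, C_1 ≅ Z^4.

∂_1: C_1 → C_0 is given by ∂[p,q] = [q] − [p].
The 4×4 boundary matrix has rank 3 and Smith normal form diag(1,1,1).

From H_k ≅ ker(∂_k) / im(∂_{k+1}) we obtain:

  H_0: rank C_0 − rank ∂_1 = 4 − 3 = 1, and the invariant factors of ∂_1 are all 1, so H_0 = Z.
  H_1: rank ker ∂_1 − rank ∂_2 = (4 − 3) − 0 = 1, and there is no ∂_2, so H_1 = Z.

As a check, the Euler characteristic is 4 − 4 = 0, which agrees with 1 − 1 = 0.
(K is a triangulation of the circle S^1.)

H_0 ≅ Z,  H_1 ≅ Z.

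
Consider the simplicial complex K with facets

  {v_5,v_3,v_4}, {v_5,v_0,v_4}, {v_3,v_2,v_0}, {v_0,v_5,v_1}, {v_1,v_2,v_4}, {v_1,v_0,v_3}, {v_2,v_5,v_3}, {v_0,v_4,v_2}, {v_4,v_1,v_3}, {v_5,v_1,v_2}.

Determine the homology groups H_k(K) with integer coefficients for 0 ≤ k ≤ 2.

Fix the vertex order v_0 < v_1 < v_2 < v_3 < v_4 < v_5 and write every simplex with vertices in increasing order. Then dim K = 2 and the simplices of K are:

  0-simplices (6): [v_0], [v_1], [v_2], [v_3], [v_4], [v_5]
  1-simplices (15): (15 of them)
  2-simplices (10): [v_0,v_1,v_3], [v_0,v_1,v_5], [v_0,v_2,v_3], [v_0,v_2,v_4], [v_0,v_4,v_5], [v_1,v_2,v_4], [v_1,v_2,v_5], [v_1,v_3,v_4], [v_2,v_3,v_5], [v_3,v_4,v_5]

so the chain groups are C_0 ≅ Z^6, C_1 ≅ Z^15, C_2 ≅ Z^10.

Boundary ∂_1: C_1 → C_0 maps an edge to its endpoints' difference, ∂[p,q] = q − p. For instance
  ∂[v_2,v_4] = [v_4] − [v_2].
As a 6×15 matrix over Z this has rank 5, with invariant factors (1,1,1,1,1).

The boundary map ∂_2: C_2 → C_1 maps a triangle to the signed sum of its edges. For instance
  ∂[v_0,v_2,v_3] = [v_2,v_3] − [v_0,v_3] + [v_0,v_2],
  ∂[v_0,v_1,v_5] = [v_1,v_5] − [v_0,v_5] + [v_0,v_1].
The resulting 15×10 matrix has rank 10, and its Smith normal form has invariant factors (1,1,1,1,1,1,1,1,1,2).

Reading off H_k = ker ∂_k / im ∂_{k+1}:

  H_0: rank C_0 − rank ∂_1 = 6 − 5 = 1, and the invariant factors of ∂_1 are all 1, so H_0 ≅ Z.
  H_1: rank ker ∂_1 − rank ∂_2 = (15 − 5) − 10 = 0, and ∂_2 has invariant factor 2 > 1, so H_1 ≅ Z/2Z.
  H_2: rank ker ∂_2 − rank ∂_3 = (10 − 10) − 0 = 0, and there is no ∂_3, so H_2 ≅ 0.

H_0 = Z,  H_1 = Z/2Z,  H_2 = 0.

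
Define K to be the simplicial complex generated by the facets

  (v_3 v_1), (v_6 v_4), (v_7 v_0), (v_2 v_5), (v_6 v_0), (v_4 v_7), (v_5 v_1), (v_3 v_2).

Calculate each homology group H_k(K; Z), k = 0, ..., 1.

Order the vertices as v_0 < v_1 < v_2 < v_3 < v_4 < v_5 < v_6 < v_7. Listing each simplex with vertices in this order, K has dimension 1 with simplices:

  0-simplices (8): [v_0], [v_1], [v_2], [v_3], [v_4], [v_5], [v_6], [v_7]
  1-simplices (8): [v_0,v_6], [v_0,v_7], [v_1,v_3], [v_1,v_5], [v_2,v_3], [v_2,v_5], [v_4,v_6], [v_4,v_7]

giving chain groups C_0 ≅ Z^8, C_1 ≅ Z^8.

∂_1: C_1 → C_0 is given by ∂[p,q] = [q] − [p].
This gives a 8×8 integer matrix of rank 6; reducing to Smith normal form yields diagonal entries (1,1,1,1,1,1).

Now H_k = ker ∂_k / im ∂_{k+1}, so:

  H_0: rank C_0 − rank ∂_1 = 8 − 6 = 2, and the invariant factors of ∂_1 are all 1, so H_0 = Z^2.
  H_1: rank ker ∂_1 − rank ∂_2 = (8 − 6) − 0 = 2, and there is no ∂_2, so H_1 = Z^2.

H_0 ≅ Z^2,  H_1 ≅ Z^2.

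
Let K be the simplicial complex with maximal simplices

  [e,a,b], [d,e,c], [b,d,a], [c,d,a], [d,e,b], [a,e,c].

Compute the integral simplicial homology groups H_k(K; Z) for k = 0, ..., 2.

H_0 ≅ Z,  H_1 = 0,  H_2 ≅ Z.

K has 5 vertices, 9 edges, 6 triangles.
rank ∂_0 = 0, rank ∂_1 = 4 ⇒ b_0 = 5 − 0 − 4 = 1; all invariant factors of ∂_1 are 1 so no torsion. So H_0 = Z.
rank ∂_1 = 4, rank ∂_2 = 5 ⇒ b_1 = 9 − 4 − 5 = 0; all invariant factors of ∂_2 are 1 so no torsion. So H_1 = 0.
rank ∂_2 = 5, rank ∂_3 = 0 ⇒ b_2 = 6 − 5 − 0 = 1. So H_2 = Z.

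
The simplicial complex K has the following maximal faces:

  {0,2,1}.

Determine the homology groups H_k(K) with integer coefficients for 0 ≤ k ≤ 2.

Take the total order 0 < 1 < 2 on the vertex set. Then K (dimension 2) consists of the simplices:

  0-simplices (3): [0], [1], [2]
  1-simplices (3): [0,1], [0,2], [1,2]
  2-simplices (1): [0,1,2]

giving chain groups C_0 ≅ Z^3, C_1 ≅ Z^3, C_2 ≅ Z^1.

The boundary map ∂_1: C_1 → C_0 maps an edge to its endpoints' difference, ∂[p,q] = q − p.
This gives a 3×3 integer matrix of rank 2; reducing to Smith normal form yields diagonal entries (1,1).

The boundary map ∂_2: C_2 → C_1 sends each 2-simplex [p,q,r] to [q,r] − [p,r] + [p,q]. For instance
  ∂[0,1,2] = [1,2] − [0,2] + [0,1].
The 3×1 boundary matrix has rank 1 and Smith normal form diag(1).

From H_k ≅ ker(∂_k) / im(∂_{k+1}) we obtain:

  H_0: rank C_0 − rank ∂_1 = 3 − 2 = 1, and the invariant factors of ∂_1 are all 1, so H_0 = Z.
  H_1: rank ker ∂_1 − rank ∂_2 = (3 − 2) − 1 = 0, and the invariant factors of ∂_2 are all 1, so H_1 = 0.
  H_2: rank ker ∂_2 − rank ∂_3 = (1 − 1) − 0 = 0, and there is no ∂_3, so H_2 = 0.

As a check, the Euler characteristic is 3 − 3 + 1 = 1, which agrees with 1 − 0 + 0 = 1.

H_0 ≅ Z,  H_1 = 0,  H_2 = 0.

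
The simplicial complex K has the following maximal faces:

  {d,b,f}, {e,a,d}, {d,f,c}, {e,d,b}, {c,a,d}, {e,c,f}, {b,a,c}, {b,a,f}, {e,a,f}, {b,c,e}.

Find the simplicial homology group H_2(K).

H_2 = 0.

Take the total order a < b < c < d < e < f on the vertex set. Then K (dimension 2) consists of the simplices:

  0-simplices (6): a, b, c, d, e, f
  1-simplices (15): ab, ac, ad, ae, af, bc, bd, be, bf, cd, ce, cf, de, df, ef
  2-simplices (10): abc, abf, acd, ade, aef, bce, bde, bdf, cdf, cef

Hence C_0 ≅ Z^6, C_1 ≅ Z^15, C_2 ≅ Z^10.

∂_1: C_1 → C_0 maps an edge to its endpoints' difference, ∂[p,q] = q − p. For instance
  ∂cf = f − c.
The resulting 6×15 matrix has rank 5, and its Smith normal form has invariant factors (1,1,1,1,1).

The boundary map ∂_2: C_2 → C_1 maps a triangle to the signed sum of its edges. For instance
  ∂aef = ef − af + ae,
  ∂bde = de − be + bd.
The 15×10 boundary matrix has rank 10 and Smith normal form diag(1,1,1,1,1,1,1,1,1,2).

Computing H_k = (kernel of ∂_k) / (image of ∂_{k+1}):

  H_2: rank ker ∂_2 − rank ∂_3 = (10 − 10) − 0 = 0, and there is no ∂_3, so H_2 ≅ 0.

(K is a triangulation of the real projective plane RP^2.)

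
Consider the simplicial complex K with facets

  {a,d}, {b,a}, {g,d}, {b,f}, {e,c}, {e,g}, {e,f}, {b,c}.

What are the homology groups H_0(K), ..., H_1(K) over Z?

H_0 ≅ Z,  H_1 ≅ Z^2.

Order the vertices as a < b < c < d < e < f < g. Listing each simplex with vertices in this order, K has dimension 1 with simplices:

  0-simplices (7): a, b, c, d, e, f, g
  1-simplices (8): ab, ad, bc, bf, ce, dg, ef, eg

Hence C_0 ≅ Z^7, C_1 ≅ Z^8.

Boundary ∂_1: C_1 → C_0 sends each edge [p,q] (with p < q) to q − p.
This gives a 7×8 integer matrix of rank 6; reducing to Smith normal form yields diagonal entries (1,1,1,1,1,1).

Reading off H_k = ker ∂_k / im ∂_{k+1}:

  H_0: rank C_0 − rank ∂_1 = 7 − 6 = 1, and the invariant factors of ∂_1 are all 1, so H_0 ≅ Z.
  H_1: rank ker ∂_1 − rank ∂_2 = (8 − 6) − 0 = 2, and there is no ∂_2, so H_1 ≅ Z^2.

As a check, the Euler characteristic is 7 − 8 = -1, which agrees with 1 − 2 = -1.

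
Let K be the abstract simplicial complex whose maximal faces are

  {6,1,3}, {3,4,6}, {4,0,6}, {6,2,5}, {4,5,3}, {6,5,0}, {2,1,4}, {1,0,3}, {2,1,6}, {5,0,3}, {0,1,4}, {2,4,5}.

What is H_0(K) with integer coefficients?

H_0 = Z.

We work with the vertex ordering 0 < 1 < 2 < 3 < 4 < 5 < 6. The simplices of K, each written with vertices in increasing order, are:

  0-simplices (7): [0], [1], [2], [3], [4], [5], [6]
  1-simplices (18): [0,1], [0,3], [0,4], [0,5], [0,6], [1,2], [1,3], [1,4], [1,6], [2,4], [2,5], [2,6], [3,4], [3,5], [3,6], [4,5], [4,6], [5,6]
  2-simplices (12): [0,1,3], [0,1,4], [0,3,5], [0,4,6], [0,5,6], [1,2,4], [1,2,6], [1,3,6], [2,4,5], [2,5,6], [3,4,5], [3,4,6]

giving chain groups C_0 ≅ Z^7, C_1 ≅ Z^18, C_2 ≅ Z^12.

The boundary map ∂_1: C_1 → C_0 maps an edge to its endpoints' difference, ∂[p,q] = q − p. For instance
  ∂[3,6] = [6] − [3].
This gives a 7×18 integer matrix of rank 6; reducing to Smith normal form yields diagonal entries (1,1,1,1,1,1).

Boundary ∂_2: C_2 → C_1 sends each 2-simplex [p,q,r] to [q,r] − [p,r] + [p,q]. For instance
  ∂[1,3,6] = [3,6] − [1,6] + [1,3],
  ∂[1,2,6] = [2,6] − [1,6] + [1,2].
The 18×12 boundary matrix has rank 12 and Smith normal form diag(1,1,1,1,1,1,1,1,1,1,1,2).

Now H_k = ker ∂_k / im ∂_{k+1}, so:

  H_0: rank C_0 − rank ∂_1 = 7 − 6 = 1, and the invariant factors of ∂_1 are all 1, so H_0 = Z.

(K is a triangulation of the real projective plane RP^2.)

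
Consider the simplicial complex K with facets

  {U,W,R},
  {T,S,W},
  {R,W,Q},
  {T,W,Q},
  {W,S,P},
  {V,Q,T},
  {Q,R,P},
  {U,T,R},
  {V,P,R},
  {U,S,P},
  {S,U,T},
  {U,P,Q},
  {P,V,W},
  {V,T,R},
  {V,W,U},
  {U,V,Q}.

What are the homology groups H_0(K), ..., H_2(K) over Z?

H_0 ≅ Z,  H_1 ≅ Z^2,  H_2 ≅ Z.

Take the total order P < Q < R < S < T < U < V < W on the vertex set. Then K (dimension 2) consists of the simplices:

  0-simplices (8): P, Q, R, S, T, U, V, W
  1-simplices (24): PQ, PR, PS, PU, PV, PW, QR, QT, QU, QV, QW, RT, RU, RV, RW, ST, SU, SW, TU, TV, TW, UV, UW, VW
  2-simplices (16): PQR, PQU, PRV, PSU, PSW, PVW, QRW, QTV, QTW, QUV, RTU, RTV, RUW, STU, STW, UVW

giving chain groups C_0 ≅ Z^8, C_1 ≅ Z^24, C_2 ≅ Z^16.

∂_1: C_1 → C_0 maps an edge to its endpoints' difference, ∂[p,q] = q − p. For instance
  ∂UV = V − U.
This gives a 8×24 integer matrix of rank 7; reducing to Smith normal form yields diagonal entries (1,1,1,1,1,1,1).

The boundary map ∂_2: C_2 → C_1 sends each 2-simplex [p,q,r] to [q,r] − [p,r] + [p,q]. For instance
  ∂QRW = RW − QW + QR,
  ∂RUW = UW − RW + RU.
The resulting 24×16 matrix has rank 15, and its Smith normal form has invariant factors (1,1,1,1,1,1,1,1,1,1,1,1,1,1,1).

Now H_k = ker ∂_k / im ∂_{k+1}, so:

  H_0: rank C_0 − rank ∂_1 = 8 − 7 = 1, and the invariant factors of ∂_1 are all 1, so H_0 ≅ Z.
  H_1: rank ker ∂_1 − rank ∂_2 = (24 − 7) − 15 = 2, and the invariant factors of ∂_2 are all 1, so H_1 ≅ Z^2.
  H_2: rank ker ∂_2 − rank ∂_3 = (16 − 15) − 0 = 1, and there is no ∂_3, so H_2 ≅ Z.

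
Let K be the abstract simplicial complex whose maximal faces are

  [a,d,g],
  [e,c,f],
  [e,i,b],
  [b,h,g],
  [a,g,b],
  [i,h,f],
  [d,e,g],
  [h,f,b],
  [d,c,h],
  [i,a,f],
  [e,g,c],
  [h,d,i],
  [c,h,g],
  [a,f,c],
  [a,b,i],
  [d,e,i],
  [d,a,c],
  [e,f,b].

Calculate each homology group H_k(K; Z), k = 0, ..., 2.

K has 9 vertices, 27 edges, 18 triangles.
rank ∂_0 = 0, rank ∂_1 = 8 ⇒ b_0 = 9 − 0 − 8 = 1; all invariant factors of ∂_1 are 1 so no torsion. So H_0 = Z.
rank ∂_1 = 8, rank ∂_2 = 18 ⇒ b_1 = 27 − 8 − 18 = 1; ∂_2 has invariant factor(s) [2] giving torsion. So H_1 = Z × Z/2.
rank ∂_2 = 18, rank ∂_3 = 0 ⇒ b_2 = 18 − 18 − 0 = 0. So H_2 = 0.

H_0 ≅ Z,  H_1 ≅ Z × Z/2,  H_2 = 0.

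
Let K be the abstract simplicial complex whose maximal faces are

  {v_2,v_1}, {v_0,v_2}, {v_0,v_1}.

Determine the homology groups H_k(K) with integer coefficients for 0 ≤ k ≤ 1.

We work with the vertex ordering v_0 < v_1 < v_2. The simplices of K, each written with vertices in increasing order, are:

  0-simplices (3): [v_0], [v_1], [v_2]
  1-simplices (3): [v_0,v_1], [v_0,v_2], [v_1,v_2]

so the chain groups are C_0 ≅ Z^3, C_1 ≅ Z^3.

The boundary map ∂_1: C_1 → C_0 sends each edge [p,q] (with p < q) to q − p. For instance
  ∂[v_0,v_2] = [v_2] − [v_0].
As a 3×3 matrix over Z this has rank 2, with invariant factors (1,1).

Now H_k = ker ∂_k / im ∂_{k+1}, so:

  H_0: rank C_0 − rank ∂_1 = 3 − 2 = 1, and the invariant factors of ∂_1 are all 1, so H_0 ≅ Z.
  H_1: rank ker ∂_1 − rank ∂_2 = (3 − 2) − 0 = 1, and there is no ∂_2, so H_1 ≅ Z.

(K is a triangulation of the circle S^1.)

H_0 ≅ Z,  H_1 ≅ Z.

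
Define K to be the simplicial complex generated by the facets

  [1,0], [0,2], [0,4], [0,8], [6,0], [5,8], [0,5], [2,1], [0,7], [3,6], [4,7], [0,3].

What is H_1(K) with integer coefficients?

Take the total order 0 < 1 < 2 < 3 < 4 < 5 < 6 < 7 < 8 on the vertex set. Then K (dimension 1) consists of the simplices:

  0-simplices (9): [0], [1], [2], [3], [4], [5], [6], [7], [8]
  1-simplices (12): [0,1], [0,2], [0,3], [0,4], [0,5], [0,6], [0,7], [0,8], [1,2], [3,6], [4,7], [5,8]

Hence C_0 ≅ Z^9, C_1 ≅ Z^12.

∂_1: C_1 → C_0 sends each edge [p,q] (with p < q) to q − p. For instance
  ∂[0,8] = [8] − [0].
This gives a 9×12 integer matrix of rank 8; reducing to Smith normal form yields diagonal entries (1,1,1,1,1,1,1,1).

Now H_k = ker ∂_k / im ∂_{k+1}, so:

  H_1: rank ker ∂_1 − rank ∂_2 = (12 − 8) − 0 = 4, and there is no ∂_2, so H_1 = Z^4.

H_1 = Z^4.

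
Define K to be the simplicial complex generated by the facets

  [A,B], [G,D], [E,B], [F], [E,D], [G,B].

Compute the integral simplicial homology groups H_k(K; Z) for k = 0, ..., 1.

Order the vertices as A < B < D < E < F < G. Listing each simplex with vertices in this order, K has dimension 1 with simplices:

  0-simplices (6): A, B, D, E, F, G
  1-simplices (5): AB, BE, BG, DE, DG

so the chain groups are C_0 ≅ Z^6, C_1 ≅ Z^5.

Boundary ∂_1: C_1 → C_0 maps an edge to its endpoints' difference, ∂[p,q] = q − p. For instance
  ∂BE = E − B.
The resulting 6×5 matrix has rank 4, and its Smith normal form has invariant factors (1,1,1,1).

From H_k ≅ ker(∂_k) / im(∂_{k+1}) we obtain:

  H_0: rank C_0 − rank ∂_1 = 6 − 4 = 2, and the invariant factors of ∂_1 are all 1, so H_0 = Z^2.
  H_1: rank ker ∂_1 − rank ∂_2 = (5 − 4) − 0 = 1, and there is no ∂_2, so H_1 = Z.

As a check, the Euler characteristic is 6 − 5 = 1, which agrees with 2 − 1 = 1.

H_0 = Z^2,  H_1 = Z.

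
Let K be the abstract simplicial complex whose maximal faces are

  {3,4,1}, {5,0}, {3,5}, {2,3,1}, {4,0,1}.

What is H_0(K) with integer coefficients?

We work with the vertex ordering 0 < 1 < 2 < 3 < 4 < 5. The simplices of K, each written with vertices in increasing order, are:

  0-simplices (6): [0], [1], [2], [3], [4], [5]
  1-simplices (9): [0,1], [0,4], [0,5], [1,2], [1,3], [1,4], [2,3], [3,4], [3,5]
  2-simplices (3): [0,1,4], [1,2,3], [1,3,4]

Hence C_0 ≅ Z^6, C_1 ≅ Z^9, C_2 ≅ Z^3.

∂_1: C_1 → C_0 is given by ∂[p,q] = [q] − [p].
The resulting 6×9 matrix has rank 5, and its Smith normal form has invariant factors (1,1,1,1,1).

∂_2: C_2 → C_1 acts by ∂[p,q,r] = [q,r] − [p,r] + [p,q]. For instance
  ∂[1,3,4] = [3,4] − [1,4] + [1,3],
  ∂[0,1,4] = [1,4] − [0,4] + [0,1].
As a 9×3 matrix over Z this has rank 3, with invariant factors (1,1,1).

From H_k ≅ ker(∂_k) / im(∂_{k+1}) we obtain:

  H_0: rank C_0 − rank ∂_1 = 6 − 5 = 1, and the invariant factors of ∂_1 are all 1, so H_0 ≅ Z.

H_0 ≅ Z.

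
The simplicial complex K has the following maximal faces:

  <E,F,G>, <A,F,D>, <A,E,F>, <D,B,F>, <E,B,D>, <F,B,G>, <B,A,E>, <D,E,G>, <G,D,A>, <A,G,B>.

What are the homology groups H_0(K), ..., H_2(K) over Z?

Take the total order A < B < D < E < F < G on the vertex set. Then K (dimension 2) consists of the simplices:

  0-simplices (6): A, B, D, E, F, G
  1-simplices (15): AB, AD, AE, AF, AG, BD, BE, BF, BG, DE, DF, DG, EF, EG, FG
  2-simplices (10): ABE, ABG, ADF, ADG, AEF, BDE, BDF, BFG, DEG, EFG

giving chain groups C_0 ≅ Z^6, C_1 ≅ Z^15, C_2 ≅ Z^10.

Boundary ∂_1: C_1 → C_0 maps an edge to its endpoints' difference, ∂[p,q] = q − p.
The resulting 6×15 matrix has rank 5, and its Smith normal form has invariant factors (1,1,1,1,1).

Boundary ∂_2: C_2 → C_1 acts by ∂[p,q,r] = [q,r] − [p,r] + [p,q]. For instance
  ∂BDE = DE − BE + BD,
  ∂ADG = DG − AG + AD.
The 15×10 boundary matrix has rank 10 and Smith normal form diag(1,1,1,1,1,1,1,1,1,2).

From H_k ≅ ker(∂_k) / im(∂_{k+1}) we obtain:

  H_0: rank C_0 − rank ∂_1 = 6 − 5 = 1, and the invariant factors of ∂_1 are all 1, so H_0 = Z.
  H_1: rank ker ∂_1 − rank ∂_2 = (15 − 5) − 10 = 0, and ∂_2 has invariant factor 2 > 1, so H_1 = Z/2.
  H_2: rank ker ∂_2 − rank ∂_3 = (10 − 10) − 0 = 0, and there is no ∂_3, so H_2 = 0.

H_0 ≅ Z,  H_1 ≅ Z/2,  H_2 = 0.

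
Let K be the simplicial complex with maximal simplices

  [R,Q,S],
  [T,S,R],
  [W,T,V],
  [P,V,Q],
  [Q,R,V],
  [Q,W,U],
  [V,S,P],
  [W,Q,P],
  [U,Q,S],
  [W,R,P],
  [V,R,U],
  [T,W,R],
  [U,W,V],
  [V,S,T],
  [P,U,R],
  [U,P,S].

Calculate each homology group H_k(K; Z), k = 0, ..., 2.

Fix the vertex order P < Q < R < S < T < U < V < W and write every simplex with vertices in increasing order. Then dim K = 2 and the simplices of K are:

  0-simplices (8): P, Q, R, S, T, U, V, W
  1-simplices (24): PQ, PR, PS, PU, PV, PW, QR, QS, QU, QV, QW, RS, RT, RU, RV, RW, ST, SU, SV, TV, TW, UV, UW, VW
  2-simplices (16): PQV, PQW, PRU, PRW, PSU, PSV, QRS, QRV, QSU, QUW, RST, RTW, RUV, STV, TVW, UVW

Hence C_0 ≅ Z^8, C_1 ≅ Z^24, C_2 ≅ Z^16.

The boundary map ∂_1: C_1 → C_0 sends each edge [p,q] (with p < q) to q − p. For instance
  ∂QV = V − Q.
This gives a 8×24 integer matrix of rank 7; reducing to Smith normal form yields diagonal entries (1,1,1,1,1,1,1).

The boundary map ∂_2: C_2 → C_1 sends each 2-simplex [p,q,r] to [q,r] − [p,r] + [p,q]. For instance
  ∂PRW = RW − PW + PR,
  ∂RTW = TW − RW + RT.
This gives a 24×16 integer matrix of rank 15; reducing to Smith normal form yields diagonal entries (1,1,1,1,1,1,1,1,1,1,1,1,1,1,1).

Now H_k = ker ∂_k / im ∂_{k+1}, so:

  H_0: rank C_0 − rank ∂_1 = 8 − 7 = 1, and the invariant factors of ∂_1 are all 1, so H_0 = Z.
  H_1: rank ker ∂_1 − rank ∂_2 = (24 − 7) − 15 = 2, and the invariant factors of ∂_2 are all 1, so H_1 = Z^2.
  H_2: rank ker ∂_2 − rank ∂_3 = (16 − 15) − 0 = 1, and there is no ∂_3, so H_2 = Z.

H_0 = Z,  H_1 = Z^2,  H_2 = Z.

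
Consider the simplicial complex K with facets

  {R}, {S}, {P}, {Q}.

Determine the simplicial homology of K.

K has 4 vertices.
rank ∂_0 = 0, rank ∂_1 = 0 ⇒ b_0 = 4 − 0 − 0 = 4. So H_0 = Z^4.

H_0 ≅ Z^4.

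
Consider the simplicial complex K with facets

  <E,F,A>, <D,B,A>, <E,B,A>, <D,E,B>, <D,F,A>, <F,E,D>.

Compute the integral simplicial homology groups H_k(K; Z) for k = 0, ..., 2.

H_0 ≅ Z,  H_1 = 0,  H_2 ≅ Z.

Take the total order A < B < D < E < F on the vertex set. Then K (dimension 2) consists of the simplices:

  0-simplices (5): A, B, D, E, F
  1-simplices (9): AB, AD, AE, AF, BD, BE, DE, DF, EF
  2-simplices (6): ABD, ABE, ADF, AEF, BDE, DEF

giving chain groups C_0 ≅ Z^5, C_1 ≅ Z^9, C_2 ≅ Z^6.

∂_1: C_1 → C_0 is given by ∂[p,q] = [q] − [p]. For instance
  ∂AF = F − A.
The resulting 5×9 matrix has rank 4, and its Smith normal form has invariant factors (1,1,1,1).

∂_2: C_2 → C_1 sends each 2-simplex [p,q,r] to [q,r] − [p,r] + [p,q]. For instance
  ∂ADF = DF − AF + AD,
  ∂DEF = EF − DF + DE.
As a 9×6 matrix over Z this has rank 5, with invariant factors (1,1,1,1,1).

Computing H_k = (kernel of ∂_k) / (image of ∂_{k+1}):

  H_0: rank C_0 − rank ∂_1 = 5 − 4 = 1, and the invariant factors of ∂_1 are all 1, so H_0 ≅ Z.
  H_1: rank ker ∂_1 − rank ∂_2 = (9 − 4) − 5 = 0, and the invariant factors of ∂_2 are all 1, so H_1 ≅ 0.
  H_2: rank ker ∂_2 − rank ∂_3 = (6 − 5) − 0 = 1, and there is no ∂_3, so H_2 ≅ Z.

(K is a triangulation of the 2-sphere S^2.)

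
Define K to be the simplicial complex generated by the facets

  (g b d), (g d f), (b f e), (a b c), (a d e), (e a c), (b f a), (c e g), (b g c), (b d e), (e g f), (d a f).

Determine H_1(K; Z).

H_1 = Z/2Z.

Take the total order a < b < c < d < e < f < g on the vertex set. Then K (dimension 2) consists of the simplices:

  0-simplices (7): a, b, c, d, e, f, g
  1-simplices (18): ab, ac, ad, ae, af, bc, bd, be, bf, bg, ce, cg, de, df, dg, ef, eg, fg
  2-simplices (12): abc, abf, ace, ade, adf, bcg, bde, bdg, bef, ceg, dfg, efg

so the chain groups are C_0 ≅ Z^7, C_1 ≅ Z^18, C_2 ≅ Z^12.

∂_1: C_1 → C_0 is given by ∂[p,q] = [q] − [p]. For instance
  ∂ab = b − a.
The resulting 7×18 matrix has rank 6, and its Smith normal form has invariant factors (1,1,1,1,1,1).

∂_2: C_2 → C_1 acts by ∂[p,q,r] = [q,r] − [p,r] + [p,q]. For instance
  ∂ace = ce − ae + ac,
  ∂abc = bc − ac + ab.
The 18×12 boundary matrix has rank 12 and Smith normal form diag(1,1,1,1,1,1,1,1,1,1,1,2).

From H_k ≅ ker(∂_k) / im(∂_{k+1}) we obtain:

  H_1: rank ker ∂_1 − rank ∂_2 = (18 − 6) − 12 = 0, and ∂_2 has invariant factor 2 > 1, so H_1 = Z/2Z.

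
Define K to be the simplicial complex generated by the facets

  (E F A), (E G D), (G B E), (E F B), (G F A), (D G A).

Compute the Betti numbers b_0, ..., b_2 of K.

b_0 = 1, b_1 = 1, b_2 = 0.

K has 6 vertices, 12 edges, 6 triangles.
rank ∂_0 = 0, rank ∂_1 = 5 ⇒ b_0 = 6 − 0 − 5 = 1; all invariant factors of ∂_1 are 1 so no torsion. So H_0 ≅ Z.
rank ∂_1 = 5, rank ∂_2 = 6 ⇒ b_1 = 12 − 5 − 6 = 1; all invariant factors of ∂_2 are 1 so no torsion. So H_1 ≅ Z.
rank ∂_2 = 6, rank ∂_3 = 0 ⇒ b_2 = 6 − 6 − 0 = 0. So H_2 ≅ 0.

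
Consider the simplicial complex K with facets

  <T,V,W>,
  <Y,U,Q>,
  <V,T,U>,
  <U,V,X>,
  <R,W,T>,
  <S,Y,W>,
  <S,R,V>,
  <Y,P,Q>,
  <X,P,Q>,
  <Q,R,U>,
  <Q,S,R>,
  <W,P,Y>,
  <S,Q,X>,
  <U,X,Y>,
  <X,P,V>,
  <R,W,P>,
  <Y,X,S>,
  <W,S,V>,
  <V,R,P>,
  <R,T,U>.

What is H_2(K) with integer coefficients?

H_2 ≅ 0.

We work with the vertex ordering P < Q < R < S < T < U < V < W < X < Y. The simplices of K, each written with vertices in increasing order, are:

  0-simplices (10): P, Q, R, S, T, U, V, W, X, Y
  1-simplices (30): PQ, PR, PV, PW, PX, PY, QR, QS, QU, QX, QY, RS, RT, RU, RV, RW, SV, SW, SX, SY, TU, TV, TW, UV, UX, UY, VW, VX, WY, XY
  2-simplices (20): PQX, PQY, PRV, PRW, PVX, PWY, QRS, QRU, QSX, QUY, RSV, RTU, RTW, SVW, SWY, SXY, TUV, TVW, UVX, UXY

Hence C_0 ≅ Z^10, C_1 ≅ Z^30, C_2 ≅ Z^20.

Boundary ∂_1: C_1 → C_0 is given by ∂[p,q] = [q] − [p]. For instance
  ∂VW = W − V.
The resulting 10×30 matrix has rank 9, and its Smith normal form has invariant factors (1,1,1,1,1,1,1,1,1).

∂_2: C_2 → C_1 acts by ∂[p,q,r] = [q,r] − [p,r] + [p,q]. For instance
  ∂PQY = QY − PY + PQ,
  ∂PVX = VX − PX + PV.
As a 30×20 matrix over Z this has rank 20, with invariant factors (1,1,1,1,1,1,1,1,1,1,1,1,1,1,1,1,1,1,1,2).

Reading off H_k = ker ∂_k / im ∂_{k+1}:

  H_2: rank ker ∂_2 − rank ∂_3 = (20 − 20) − 0 = 0, and there is no ∂_3, so H_2 = 0.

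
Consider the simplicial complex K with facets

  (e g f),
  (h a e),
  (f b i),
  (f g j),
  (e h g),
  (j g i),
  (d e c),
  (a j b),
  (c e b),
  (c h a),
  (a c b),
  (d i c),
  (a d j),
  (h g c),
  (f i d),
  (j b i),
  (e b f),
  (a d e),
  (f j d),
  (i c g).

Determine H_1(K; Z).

Take the total order a < b < c < d < e < f < g < h < i < j on the vertex set. Then K (dimension 2) consists of the simplices:

  0-simplices (10): a, b, c, d, e, f, g, h, i, j
  1-simplices (30): ab, ac, ad, ae, ah, aj, bc, be, bf, bi, bj, cd, ce, cg, ch, ci, de, df, di, dj, ef, eg, eh, fg, fi, fj, gh, gi, gj, ij
  2-simplices (20): abc, abj, ach, ade, adj, aeh, bce, bef, bfi, bij, cde, cdi, cgh, cgi, dfi, dfj, efg, egh, fgj, gij

giving chain groups C_0 ≅ Z^10, C_1 ≅ Z^30, C_2 ≅ Z^20.

The boundary map ∂_1: C_1 → C_0 maps an edge to its endpoints' difference, ∂[p,q] = q − p.
As a 10×30 matrix over Z this has rank 9, with invariant factors (1,1,1,1,1,1,1,1,1).

The boundary map ∂_2: C_2 → C_1 sends each 2-simplex [p,q,r] to [q,r] − [p,r] + [p,q]. For instance
  ∂cgh = gh − ch + cg,
  ∂cgi = gi − ci + cg.
As a 30×20 matrix over Z this has rank 20, with invariant factors (1,1,1,1,1,1,1,1,1,1,1,1,1,1,1,1,1,1,1,2).

Now H_k = ker ∂_k / im ∂_{k+1}, so:

  H_1: rank ker ∂_1 − rank ∂_2 = (30 − 9) − 20 = 1, and ∂_2 has invariant factor 2 > 1, so H_1 = Z × Z/2.

H_1 ≅ Z × Z/2.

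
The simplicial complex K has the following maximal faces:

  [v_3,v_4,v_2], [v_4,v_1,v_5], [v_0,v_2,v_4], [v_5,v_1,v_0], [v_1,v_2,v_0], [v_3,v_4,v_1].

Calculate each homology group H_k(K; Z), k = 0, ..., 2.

H_0 ≅ Z,  H_1 ≅ Z,  H_2 = 0.

We work with the vertex ordering v_0 < v_1 < v_2 < v_3 < v_4 < v_5. The simplices of K, each written with vertices in increasing order, are:

  0-simplices (6): [v_0], [v_1], [v_2], [v_3], [v_4], [v_5]
  1-simplices (12): [v_0,v_1], [v_0,v_2], [v_0,v_4], [v_0,v_5], [v_1,v_2], [v_1,v_3], [v_1,v_4], [v_1,v_5], [v_2,v_3], [v_2,v_4], [v_3,v_4], [v_4,v_5]
  2-simplices (6): [v_0,v_1,v_2], [v_0,v_1,v_5], [v_0,v_2,v_4], [v_1,v_3,v_4], [v_1,v_4,v_5], [v_2,v_3,v_4]

Hence C_0 ≅ Z^6, C_1 ≅ Z^12, C_2 ≅ Z^6.

The boundary map ∂_1: C_1 → C_0 sends each edge [p,q] (with p < q) to q − p. For instance
  ∂[v_0,v_2] = [v_2] − [v_0].
The resulting 6×12 matrix has rank 5, and its Smith normal form has invariant factors (1,1,1,1,1).

The boundary map ∂_2: C_2 → C_1 maps a triangle to the signed sum of its edges. For instance
  ∂[v_0,v_1,v_2] = [v_1,v_2] − [v_0,v_2] + [v_0,v_1],
  ∂[v_1,v_4,v_5] = [v_4,v_5] − [v_1,v_5] + [v_1,v_4].
This gives a 12×6 integer matrix of rank 6; reducing to Smith normal form yields diagonal entries (1,1,1,1,1,1).

Now H_k = ker ∂_k / im ∂_{k+1}, so:

  H_0: rank C_0 − rank ∂_1 = 6 − 5 = 1, and the invariant factors of ∂_1 are all 1, so H_0 ≅ Z.
  H_1: rank ker ∂_1 − rank ∂_2 = (12 − 5) − 6 = 1, and the invariant factors of ∂_2 are all 1, so H_1 ≅ Z.
  H_2: rank ker ∂_2 − rank ∂_3 = (6 − 6) − 0 = 0, and there is no ∂_3, so H_2 ≅ 0.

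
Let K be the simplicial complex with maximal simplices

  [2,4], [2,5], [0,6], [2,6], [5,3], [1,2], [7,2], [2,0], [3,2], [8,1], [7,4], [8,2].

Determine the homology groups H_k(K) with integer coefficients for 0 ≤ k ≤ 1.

Order the vertices as 0 < 1 < 2 < 3 < 4 < 5 < 6 < 7 < 8. Listing each simplex with vertices in this order, K has dimension 1 with simplices:

  0-simplices (9): [0], [1], [2], [3], [4], [5], [6], [7], [8]
  1-simplices (12): [0,2], [0,6], [1,2], [1,8], [2,3], [2,4], [2,5], [2,6], [2,7], [2,8], [3,5], [4,7]

giving chain groups C_0 ≅ Z^9, C_1 ≅ Z^12.

The boundary map ∂_1: C_1 → C_0 maps an edge to its endpoints' difference, ∂[p,q] = q − p. For instance
  ∂[2,4] = [4] − [2].
This gives a 9×12 integer matrix of rank 8; reducing to Smith normal form yields diagonal entries (1,1,1,1,1,1,1,1).

Computing H_k = (kernel of ∂_k) / (image of ∂_{k+1}):

  H_0: rank C_0 − rank ∂_1 = 9 − 8 = 1, and the invariant factors of ∂_1 are all 1, so H_0 = Z.
  H_1: rank ker ∂_1 − rank ∂_2 = (12 − 8) − 0 = 4, and there is no ∂_2, so H_1 = Z^4.

As a check, the Euler characteristic is 9 − 12 = -3, which agrees with 1 − 4 = -3.
(K is a triangulation of a wedge of 4 circles.)

H_0 = Z,  H_1 = Z^4.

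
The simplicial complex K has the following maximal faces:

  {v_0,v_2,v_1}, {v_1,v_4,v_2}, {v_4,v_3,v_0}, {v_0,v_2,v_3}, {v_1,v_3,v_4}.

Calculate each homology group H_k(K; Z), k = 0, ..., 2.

H_0 = Z,  H_1 = Z,  H_2 = 0.

Take the total order v_0 < v_1 < v_2 < v_3 < v_4 on the vertex set. Then K (dimension 2) consists of the simplices:

  0-simplices (5): [v_0], [v_1], [v_2], [v_3], [v_4]
  1-simplices (10): [v_0,v_1], [v_0,v_2], [v_0,v_3], [v_0,v_4], [v_1,v_2], [v_1,v_3], [v_1,v_4], [v_2,v_3], [v_2,v_4], [v_3,v_4]
  2-simplices (5): [v_0,v_1,v_2], [v_0,v_2,v_3], [v_0,v_3,v_4], [v_1,v_2,v_4], [v_1,v_3,v_4]

giving chain groups C_0 ≅ Z^5, C_1 ≅ Z^10, C_2 ≅ Z^5.

The boundary map ∂_1: C_1 → C_0 sends each edge [p,q] (with p < q) to q − p. For instance
  ∂[v_1,v_3] = [v_3] − [v_1].
As a 5×10 matrix over Z this has rank 4, with invariant factors (1,1,1,1).

The boundary map ∂_2: C_2 → C_1 maps a triangle to the signed sum of its edges. For instance
  ∂[v_0,v_1,v_2] = [v_1,v_2] − [v_0,v_2] + [v_0,v_1],
  ∂[v_0,v_3,v_4] = [v_3,v_4] − [v_0,v_4] + [v_0,v_3].
The 10×5 boundary matrix has rank 5 and Smith normal form diag(1,1,1,1,1).

Computing H_k = (kernel of ∂_k) / (image of ∂_{k+1}):

  H_0: rank C_0 − rank ∂_1 = 5 − 4 = 1, and the invariant factors of ∂_1 are all 1, so H_0 ≅ Z.
  H_1: rank ker ∂_1 − rank ∂_2 = (10 − 4) − 5 = 1, and the invariant factors of ∂_2 are all 1, so H_1 ≅ Z.
  H_2: rank ker ∂_2 − rank ∂_3 = (5 − 5) − 0 = 0, and there is no ∂_3, so H_2 ≅ 0.

As a check, the Euler characteristic is 5 − 10 + 5 = 0, which agrees with 1 − 1 + 0 = 0.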